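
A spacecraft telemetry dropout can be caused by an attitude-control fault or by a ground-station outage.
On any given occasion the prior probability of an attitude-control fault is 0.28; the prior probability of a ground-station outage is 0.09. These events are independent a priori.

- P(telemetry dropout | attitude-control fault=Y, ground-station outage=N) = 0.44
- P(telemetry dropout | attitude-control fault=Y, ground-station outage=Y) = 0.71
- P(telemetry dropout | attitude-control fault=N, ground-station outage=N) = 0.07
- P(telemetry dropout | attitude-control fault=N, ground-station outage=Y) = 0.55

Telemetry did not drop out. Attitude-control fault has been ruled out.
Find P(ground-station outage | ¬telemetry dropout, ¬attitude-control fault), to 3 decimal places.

P(¬telemetry dropout | ¬attitude-control fault) = 0.93*0.91 + 0.45*0.09 = 0.846300 + 0.040500 = 0.886800
The ground-station outage-present share is 0.45*0.09 = 0.040500.
Hence the posterior is 0.040500/0.886800 ≈ 0.046.

P(ground-station outage | ¬telemetry dropout, ¬attitude-control fault) ≈ 0.046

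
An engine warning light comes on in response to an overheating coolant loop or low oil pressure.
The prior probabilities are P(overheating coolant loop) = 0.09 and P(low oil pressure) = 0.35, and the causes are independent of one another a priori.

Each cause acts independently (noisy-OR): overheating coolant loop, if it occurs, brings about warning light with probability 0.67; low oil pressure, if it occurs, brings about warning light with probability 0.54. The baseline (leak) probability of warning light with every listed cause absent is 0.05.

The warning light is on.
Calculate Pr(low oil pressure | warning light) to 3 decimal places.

Under noisy-OR, P(warning light | causes) = 1 − (1−0.05)·∏(1−qᵢ) over the active causes.
By total probability over the 4 (overheating coolant loop, low oil pressure) configurations:
  P(warning light) = 0.05·0.91·0.65 + 0.563·0.91·0.35 + 0.6865·0.09·0.65 + 0.85579·0.09·0.35
        = 0.029575 + 0.179315 + 0.040160 + 0.026957 = 0.276007
The terms with low oil pressure present sum to 0.206272, so
  P(low oil pressure | warning light) = 0.206272 / 0.276007 ≈ 0.747

Pr(low oil pressure | warning light) ≈ 0.747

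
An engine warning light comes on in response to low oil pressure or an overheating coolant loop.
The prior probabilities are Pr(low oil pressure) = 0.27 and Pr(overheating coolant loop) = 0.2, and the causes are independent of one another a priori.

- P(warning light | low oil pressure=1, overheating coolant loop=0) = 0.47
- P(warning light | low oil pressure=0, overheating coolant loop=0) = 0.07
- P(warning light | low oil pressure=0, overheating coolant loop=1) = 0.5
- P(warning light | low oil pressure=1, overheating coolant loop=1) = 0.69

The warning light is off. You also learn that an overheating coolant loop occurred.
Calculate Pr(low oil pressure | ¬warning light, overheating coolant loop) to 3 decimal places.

Enumerate both values of low oil pressure and weight by the priors:
  P(¬warning light | overheating coolant loop) = 0.5*0.73 + 0.31*0.27
        = 0.365000 + 0.083700 = 0.448700
Configurations with low oil pressure contribute 0.083700, so
  P(low oil pressure | ¬warning light, overheating coolant loop) = 0.083700 / 0.448700 ≈ 0.187

Pr(low oil pressure | ¬warning light, overheating coolant loop) ≈ 0.187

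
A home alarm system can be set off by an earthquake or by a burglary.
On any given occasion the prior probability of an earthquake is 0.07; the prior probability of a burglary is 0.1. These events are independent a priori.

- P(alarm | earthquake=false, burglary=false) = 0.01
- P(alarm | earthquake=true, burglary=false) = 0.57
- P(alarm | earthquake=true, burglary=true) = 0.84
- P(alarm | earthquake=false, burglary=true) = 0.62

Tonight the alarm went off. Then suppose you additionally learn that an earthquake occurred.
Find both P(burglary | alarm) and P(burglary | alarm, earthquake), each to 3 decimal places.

P(alarm) = 0.01·0.93·0.9 + 0.62·0.93·0.1 + 0.57·0.07·0.9 + 0.84·0.07·0.1 = 0.008370 + 0.057660 + 0.035910 + 0.005880 = 0.107820
Of this, 0.063540 comes from 0.057660 + 0.005880 (the burglary=true cases).
Hence the posterior is 0.063540/0.107820 ≈ 0.589.

Now also conditioning on earthquake=true:
P(alarm | earthquake) = 0.57*0.9 + 0.84*0.1 = 0.513000 + 0.084000 = 0.597000
Of this, 0.084000 comes from 0.84*0.1 (the burglary=true cases).
P(burglary | alarm, earthquake) = 0.084000 / 0.597000 ≈ 0.141
— earthquake explains away the evidence for burglary.

P(burglary | alarm) ≈ 0.589; P(burglary | alarm, earthquake) ≈ 0.141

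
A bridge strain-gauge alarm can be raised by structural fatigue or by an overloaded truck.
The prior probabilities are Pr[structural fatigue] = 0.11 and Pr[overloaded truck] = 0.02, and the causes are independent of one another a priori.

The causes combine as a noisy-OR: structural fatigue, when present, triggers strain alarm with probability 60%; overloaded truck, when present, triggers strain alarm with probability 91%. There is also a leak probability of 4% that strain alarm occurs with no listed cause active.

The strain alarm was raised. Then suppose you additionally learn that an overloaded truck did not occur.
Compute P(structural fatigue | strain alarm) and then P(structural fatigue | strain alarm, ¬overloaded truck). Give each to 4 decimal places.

P(structural fatigue | strain alarm) ≈ 0.5726; P(structural fatigue | strain alarm, ¬overloaded truck) ≈ 0.6556

Under noisy-OR, P(strain alarm | causes) = 1 − (1−0.04)·∏(1−qᵢ) over the active causes.
Enumerate the 4 (structural fatigue, overloaded truck) configurations and weight by the priors:
  P(strain alarm) = 0.04×0.89×0.98 + 0.9136×0.89×0.02 + 0.616×0.11×0.98 + 0.96544×0.11×0.02
        = 0.034888 + 0.016262 + 0.066405 + 0.002124 = 0.119679
Keeping only the structural fatigue-present terms gives 0.068529, so
  P(structural fatigue | strain alarm) = 0.068529 / 0.119679 ≈ 0.5726

With the extra evidence:
Weight on structural fatigue=true, given the evidence: 0.616×0.11 = 0.067760
Normalizer over all consistent configurations: 0.04×0.89 + 0.616×0.11 = 0.103360
P(structural fatigue | strain alarm, ¬overloaded truck) = 0.067760/0.103360 ≈ 0.6556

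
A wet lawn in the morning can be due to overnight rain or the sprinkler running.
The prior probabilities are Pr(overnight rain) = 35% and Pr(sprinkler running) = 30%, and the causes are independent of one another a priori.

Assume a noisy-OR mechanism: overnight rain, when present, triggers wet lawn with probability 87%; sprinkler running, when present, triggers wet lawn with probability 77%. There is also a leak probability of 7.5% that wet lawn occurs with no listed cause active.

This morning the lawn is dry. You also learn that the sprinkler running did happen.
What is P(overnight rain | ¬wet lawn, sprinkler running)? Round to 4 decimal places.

P(overnight rain | ¬wet lawn, sprinkler running) ≈ 0.0654

Under noisy-OR, P(wet lawn | causes) = 1 − (1−0.075)·∏(1−qᵢ) over the active causes.
By total probability over both values of overnight rain:
  P(¬wet lawn | sprinkler running) = 0.21275×0.65 + 0.027658×0.35
        = 0.138288 + 0.009680 = 0.147968
The terms with overnight rain present sum to 0.009680, so
  P(overnight rain | ¬wet lawn, sprinkler running) = 0.009680 / 0.147968 ≈ 0.0654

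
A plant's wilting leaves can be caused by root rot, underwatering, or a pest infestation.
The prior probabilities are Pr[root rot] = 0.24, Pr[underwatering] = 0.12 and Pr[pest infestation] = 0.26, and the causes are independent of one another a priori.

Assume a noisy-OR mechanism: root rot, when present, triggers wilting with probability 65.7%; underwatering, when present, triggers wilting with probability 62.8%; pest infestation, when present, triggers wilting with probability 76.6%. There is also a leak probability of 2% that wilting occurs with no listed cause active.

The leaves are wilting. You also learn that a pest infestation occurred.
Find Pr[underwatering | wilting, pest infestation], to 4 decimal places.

Pr[underwatering | wilting, pest infestation] ≈ 0.1356

Under noisy-OR, P(wilting | causes) = 1 − (1−0.02)·∏(1−qᵢ) over the active causes.
P(wilting | pest infestation) = 0.77068·0.76·0.88 + 0.914693·0.76·0.12 + 0.921343·0.24·0.88 + 0.97074·0.24·0.12 = 0.515431 + 0.083420 + 0.194588 + 0.027957 = 0.821396
The underwatering-present share is 0.083420 + 0.027957 = 0.111377.
Hence the posterior is 0.111377/0.821396 ≈ 0.1356.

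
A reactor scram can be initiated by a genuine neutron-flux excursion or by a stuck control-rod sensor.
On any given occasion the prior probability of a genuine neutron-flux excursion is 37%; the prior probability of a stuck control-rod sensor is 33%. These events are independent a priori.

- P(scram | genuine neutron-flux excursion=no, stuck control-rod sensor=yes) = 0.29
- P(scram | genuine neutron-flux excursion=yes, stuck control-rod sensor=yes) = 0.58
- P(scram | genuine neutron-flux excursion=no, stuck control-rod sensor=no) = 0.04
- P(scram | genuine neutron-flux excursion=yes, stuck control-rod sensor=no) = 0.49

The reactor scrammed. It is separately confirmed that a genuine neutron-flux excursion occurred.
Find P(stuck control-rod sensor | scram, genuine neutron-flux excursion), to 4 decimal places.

Enumerate both values of stuck control-rod sensor and weight by the priors:
  P(scram | genuine neutron-flux excursion) = 0.49*0.67 + 0.58*0.33
        = 0.328300 + 0.191400 = 0.519700
The terms with stuck control-rod sensor present sum to 0.191400, so
  P(stuck control-rod sensor | scram, genuine neutron-flux excursion) = 0.191400 / 0.519700 ≈ 0.3683

P(stuck control-rod sensor | scram, genuine neutron-flux excursion) ≈ 0.3683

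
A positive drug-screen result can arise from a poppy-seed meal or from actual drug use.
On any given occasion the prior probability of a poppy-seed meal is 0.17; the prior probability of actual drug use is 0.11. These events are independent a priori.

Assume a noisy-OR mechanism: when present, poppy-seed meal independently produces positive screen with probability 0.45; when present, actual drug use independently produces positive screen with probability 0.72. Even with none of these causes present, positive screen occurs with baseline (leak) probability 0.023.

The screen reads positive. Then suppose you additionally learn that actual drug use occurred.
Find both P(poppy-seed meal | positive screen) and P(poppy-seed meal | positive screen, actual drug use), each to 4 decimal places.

Under noisy-OR, P(positive screen | causes) = 1 − (1−0.023)·∏(1−qᵢ) over the active causes.
P(positive screen) = 0.023*0.83*0.89 + 0.72644*0.83*0.11 + 0.46265*0.17*0.89 + 0.849542*0.17*0.11 = 0.016990 + 0.066324 + 0.069999 + 0.015886 = 0.169199
Restricting to configurations with poppy-seed meal present: 0.069999 + 0.015886 = 0.085885.
So P(poppy-seed meal | positive screen) = 0.085885/0.169199 ≈ 0.5076.

Now condition on the additional information:
P(positive screen | actual drug use) = 0.72644×0.83 + 0.849542×0.17 = 0.602945 + 0.144422 = 0.747367
Of this, 0.144422 comes from 0.849542×0.17 (the poppy-seed meal=true cases).
So P(poppy-seed meal | positive screen, actual drug use) = 0.144422/0.747367 ≈ 0.1932.
Conditioning on actual drug use lowers the posterior on poppy-seed meal: the classic explaining-away effect in a common-effect structure.

P(poppy-seed meal | positive screen) ≈ 0.5076; P(poppy-seed meal | positive screen, actual drug use) ≈ 0.1932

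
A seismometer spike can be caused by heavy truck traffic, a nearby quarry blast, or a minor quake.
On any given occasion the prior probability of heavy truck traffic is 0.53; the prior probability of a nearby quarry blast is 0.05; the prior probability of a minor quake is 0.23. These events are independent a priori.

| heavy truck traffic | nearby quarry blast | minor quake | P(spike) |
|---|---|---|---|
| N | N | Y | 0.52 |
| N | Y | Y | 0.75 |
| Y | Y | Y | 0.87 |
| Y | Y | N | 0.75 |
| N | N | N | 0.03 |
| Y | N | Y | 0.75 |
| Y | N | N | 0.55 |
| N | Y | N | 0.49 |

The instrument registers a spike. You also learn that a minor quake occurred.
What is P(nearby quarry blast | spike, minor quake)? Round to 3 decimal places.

P(nearby quarry blast | spike, minor quake) ≈ 0.063

P(spike | minor quake) = 0.52·0.47·0.95 + 0.75·0.47·0.05 + 0.75·0.53·0.95 + 0.87·0.53·0.05 = 0.232180 + 0.017625 + 0.377625 + 0.023055 = 0.650485
Restricting to configurations with nearby quarry blast present: 0.017625 + 0.023055 = 0.040680.
P(nearby quarry blast | spike, minor quake) = 0.040680 / 0.650485 ≈ 0.063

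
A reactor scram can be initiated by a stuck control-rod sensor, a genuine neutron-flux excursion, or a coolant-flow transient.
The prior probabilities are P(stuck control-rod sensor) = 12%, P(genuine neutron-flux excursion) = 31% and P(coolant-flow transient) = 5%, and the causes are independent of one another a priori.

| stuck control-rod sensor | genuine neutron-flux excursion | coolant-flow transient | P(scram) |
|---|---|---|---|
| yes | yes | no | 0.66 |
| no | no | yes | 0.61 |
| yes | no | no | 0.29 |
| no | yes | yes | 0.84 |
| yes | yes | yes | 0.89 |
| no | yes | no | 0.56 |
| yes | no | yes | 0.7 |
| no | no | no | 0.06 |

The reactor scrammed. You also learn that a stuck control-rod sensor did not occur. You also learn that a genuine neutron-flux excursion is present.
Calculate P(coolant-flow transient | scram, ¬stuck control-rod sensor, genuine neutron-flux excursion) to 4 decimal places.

P(coolant-flow transient | scram, ¬stuck control-rod sensor, genuine neutron-flux excursion) ≈ 0.0732

For the numerator, keep only coolant-flow transient=true terms: 0.84*0.05 = 0.042000
Normalizer over all consistent configurations: 0.56*0.95 + 0.84*0.05 = 0.574000
P(coolant-flow transient | scram, ¬stuck control-rod sensor, genuine neutron-flux excursion) = 0.042000/0.574000 ≈ 0.0732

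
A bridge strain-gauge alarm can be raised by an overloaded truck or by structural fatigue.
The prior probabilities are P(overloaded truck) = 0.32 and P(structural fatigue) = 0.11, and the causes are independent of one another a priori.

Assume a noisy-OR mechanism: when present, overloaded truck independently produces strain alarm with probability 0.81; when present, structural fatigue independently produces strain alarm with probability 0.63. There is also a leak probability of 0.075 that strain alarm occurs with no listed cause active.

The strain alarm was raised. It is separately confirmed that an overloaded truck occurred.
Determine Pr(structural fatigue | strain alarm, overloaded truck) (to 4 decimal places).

Under noisy-OR, P(strain alarm | causes) = 1 − (1−0.075)·∏(1−qᵢ) over the active causes.
Sum P(strain alarm|·) weighted by the priors over both values of structural fatigue:
  P(strain alarm | overloaded truck) = 0.82425×0.89 + 0.934972×0.11
        = 0.733583 + 0.102847 = 0.836430
Configurations with structural fatigue contribute 0.102847, so
  P(structural fatigue | strain alarm, overloaded truck) = 0.102847 / 0.836430 ≈ 0.1230

Pr(structural fatigue | strain alarm, overloaded truck) ≈ 0.1230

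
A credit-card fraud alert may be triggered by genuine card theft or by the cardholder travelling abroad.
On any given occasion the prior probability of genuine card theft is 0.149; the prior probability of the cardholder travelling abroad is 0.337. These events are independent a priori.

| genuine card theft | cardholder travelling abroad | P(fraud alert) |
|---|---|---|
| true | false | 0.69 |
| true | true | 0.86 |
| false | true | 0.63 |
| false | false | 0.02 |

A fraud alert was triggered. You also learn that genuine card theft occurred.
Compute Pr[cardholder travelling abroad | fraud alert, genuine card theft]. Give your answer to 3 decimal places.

Pr[cardholder travelling abroad | fraud alert, genuine card theft] ≈ 0.388

Enumerate both values of cardholder travelling abroad and weight by the priors:
  P(fraud alert | genuine card theft) = 0.69×0.663 + 0.86×0.337
        = 0.457470 + 0.289820 = 0.747290
The terms with cardholder travelling abroad present sum to 0.289820, so
  P(cardholder travelling abroad | fraud alert, genuine card theft) = 0.289820 / 0.747290 ≈ 0.388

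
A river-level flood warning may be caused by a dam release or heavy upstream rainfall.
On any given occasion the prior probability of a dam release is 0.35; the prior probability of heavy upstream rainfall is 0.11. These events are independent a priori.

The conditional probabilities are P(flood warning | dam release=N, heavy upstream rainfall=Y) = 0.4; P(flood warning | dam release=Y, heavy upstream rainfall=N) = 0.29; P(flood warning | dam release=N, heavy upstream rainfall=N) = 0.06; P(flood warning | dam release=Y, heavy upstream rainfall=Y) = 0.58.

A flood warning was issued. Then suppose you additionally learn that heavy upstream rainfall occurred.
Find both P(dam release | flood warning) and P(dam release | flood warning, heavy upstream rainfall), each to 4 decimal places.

P(flood warning) = 0.06×0.65×0.89 + 0.4×0.65×0.11 + 0.29×0.35×0.89 + 0.58×0.35×0.11 = 0.034710 + 0.028600 + 0.090335 + 0.022330 = 0.175975
Restricting to configurations with dam release present: 0.090335 + 0.022330 = 0.112665.
So P(dam release | flood warning) = 0.112665/0.175975 ≈ 0.6402.

Now also conditioning on heavy upstream rainfall=true:
For the numerator, keep only dam release=true terms: 0.58×0.35 = 0.203000
Normalizer over all consistent configurations: 0.4×0.65 + 0.58×0.35 = 0.463000
P(dam release | flood warning, heavy upstream rainfall) = 0.203000/0.463000 ≈ 0.4384
Conditioning on heavy upstream rainfall lowers the posterior on dam release: the classic explaining-away effect in a common-effect structure.

P(dam release | flood warning) ≈ 0.6402; P(dam release | flood warning, heavy upstream rainfall) ≈ 0.4384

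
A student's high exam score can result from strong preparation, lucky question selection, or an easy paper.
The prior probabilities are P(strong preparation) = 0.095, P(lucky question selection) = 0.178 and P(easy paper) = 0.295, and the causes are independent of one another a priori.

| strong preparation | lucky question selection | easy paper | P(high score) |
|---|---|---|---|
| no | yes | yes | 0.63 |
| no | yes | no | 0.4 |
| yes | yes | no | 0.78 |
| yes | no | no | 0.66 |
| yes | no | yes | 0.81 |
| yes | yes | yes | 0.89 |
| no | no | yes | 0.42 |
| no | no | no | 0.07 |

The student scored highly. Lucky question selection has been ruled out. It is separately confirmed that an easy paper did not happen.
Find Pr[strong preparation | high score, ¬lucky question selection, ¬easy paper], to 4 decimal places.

Pr[strong preparation | high score, ¬lucky question selection, ¬easy paper] ≈ 0.4974

By total probability over both values of strong preparation:
  P(high score | ¬lucky question selection, ¬easy paper) = 0.07·0.905 + 0.66·0.095
        = 0.063350 + 0.062700 = 0.126050
Configurations with strong preparation contribute 0.062700, so
  P(strong preparation | high score, ¬lucky question selection, ¬easy paper) = 0.062700 / 0.126050 ≈ 0.4974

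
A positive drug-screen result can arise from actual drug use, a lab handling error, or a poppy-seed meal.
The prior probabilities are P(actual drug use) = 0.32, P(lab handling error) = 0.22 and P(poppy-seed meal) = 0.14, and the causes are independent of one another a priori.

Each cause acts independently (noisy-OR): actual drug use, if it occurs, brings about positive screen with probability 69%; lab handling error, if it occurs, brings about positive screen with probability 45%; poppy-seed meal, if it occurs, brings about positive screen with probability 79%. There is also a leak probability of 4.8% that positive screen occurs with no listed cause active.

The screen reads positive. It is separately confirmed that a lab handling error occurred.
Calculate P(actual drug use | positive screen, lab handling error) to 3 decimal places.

Under noisy-OR, P(positive screen | causes) = 1 − (1−0.048)·∏(1−qᵢ) over the active causes.
Enumerate the 4 (actual drug use, poppy-seed meal) configurations and weight by the priors:
  P(positive screen | lab handling error) = 0.4764×0.68×0.86 + 0.890044×0.68×0.14 + 0.837684×0.32×0.86 + 0.965914×0.32×0.14
        = 0.278599 + 0.084732 + 0.230531 + 0.043273 = 0.637135
The terms with actual drug use present sum to 0.273804, so
  P(actual drug use | positive screen, lab handling error) = 0.273804 / 0.637135 ≈ 0.430

P(actual drug use | positive screen, lab handling error) ≈ 0.430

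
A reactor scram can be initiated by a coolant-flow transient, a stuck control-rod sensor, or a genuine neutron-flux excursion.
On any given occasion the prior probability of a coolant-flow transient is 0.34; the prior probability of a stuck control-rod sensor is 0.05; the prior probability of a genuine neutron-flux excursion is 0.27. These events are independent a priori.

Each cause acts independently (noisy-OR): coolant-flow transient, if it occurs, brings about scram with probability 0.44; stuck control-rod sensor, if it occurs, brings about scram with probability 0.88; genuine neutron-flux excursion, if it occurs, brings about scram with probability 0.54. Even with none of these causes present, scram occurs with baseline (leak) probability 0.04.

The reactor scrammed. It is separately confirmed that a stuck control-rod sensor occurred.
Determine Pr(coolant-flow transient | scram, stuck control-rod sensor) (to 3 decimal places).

Pr(coolant-flow transient | scram, stuck control-rod sensor) ≈ 0.351

Under noisy-OR, P(scram | causes) = 1 − (1−0.04)·∏(1−qᵢ) over the active causes.
P(scram | stuck control-rod sensor) = 0.8848·0.66·0.73 + 0.947008·0.66·0.27 + 0.935488·0.34·0.73 + 0.970324·0.34·0.27 = 0.426297 + 0.168757 + 0.232188 + 0.089076 = 0.916318
Of this, 0.321264 comes from 0.232188 + 0.089076 (the coolant-flow transient=true cases).
P(coolant-flow transient | scram, stuck control-rod sensor) = 0.321264 / 0.916318 ≈ 0.351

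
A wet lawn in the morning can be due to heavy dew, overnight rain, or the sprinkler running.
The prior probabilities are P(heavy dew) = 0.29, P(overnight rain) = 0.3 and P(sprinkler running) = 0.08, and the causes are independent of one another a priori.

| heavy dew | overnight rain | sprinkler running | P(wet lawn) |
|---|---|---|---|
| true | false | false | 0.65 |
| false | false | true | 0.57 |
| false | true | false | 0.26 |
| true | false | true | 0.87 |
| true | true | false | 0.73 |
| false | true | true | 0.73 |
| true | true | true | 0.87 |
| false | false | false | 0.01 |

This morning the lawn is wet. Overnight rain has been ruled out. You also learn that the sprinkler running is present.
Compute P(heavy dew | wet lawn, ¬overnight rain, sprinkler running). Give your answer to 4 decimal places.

P(heavy dew | wet lawn, ¬overnight rain, sprinkler running) ≈ 0.3840

P(wet lawn | ¬overnight rain, sprinkler running) = 0.57×0.71 + 0.87×0.29 = 0.404700 + 0.252300 = 0.657000
Restricting to configurations with heavy dew present: 0.87×0.29 = 0.252300.
So P(heavy dew | wet lawn, ¬overnight rain, sprinkler running) = 0.252300/0.657000 ≈ 0.3840.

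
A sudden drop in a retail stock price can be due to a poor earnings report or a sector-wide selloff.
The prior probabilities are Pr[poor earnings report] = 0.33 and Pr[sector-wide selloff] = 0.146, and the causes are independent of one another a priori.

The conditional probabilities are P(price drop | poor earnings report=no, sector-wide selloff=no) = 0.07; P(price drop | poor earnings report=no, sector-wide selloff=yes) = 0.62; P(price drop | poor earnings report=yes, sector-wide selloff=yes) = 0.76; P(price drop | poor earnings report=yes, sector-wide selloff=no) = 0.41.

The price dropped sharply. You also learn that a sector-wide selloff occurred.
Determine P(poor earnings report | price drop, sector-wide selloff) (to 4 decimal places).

P(price drop | sector-wide selloff) = 0.62·0.67 + 0.76·0.33 = 0.415400 + 0.250800 = 0.666200
The poor earnings report-present share is 0.76·0.33 = 0.250800.
P(poor earnings report | price drop, sector-wide selloff) = 0.250800 / 0.666200 ≈ 0.3765

P(poor earnings report | price drop, sector-wide selloff) ≈ 0.3765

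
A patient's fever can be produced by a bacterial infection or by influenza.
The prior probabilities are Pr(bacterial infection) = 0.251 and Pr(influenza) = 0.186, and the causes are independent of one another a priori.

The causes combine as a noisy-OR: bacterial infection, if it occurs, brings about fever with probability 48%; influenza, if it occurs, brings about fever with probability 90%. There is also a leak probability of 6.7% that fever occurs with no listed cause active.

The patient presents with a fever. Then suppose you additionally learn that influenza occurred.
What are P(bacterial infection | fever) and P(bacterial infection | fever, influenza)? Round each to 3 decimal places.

Under noisy-OR, P(fever | causes) = 1 − (1−0.067)·∏(1−qᵢ) over the active causes.
Weight on bacterial infection=true, given the evidence: 0.105189 + 0.044421 = 0.149610
Normalizer over all consistent configurations: 0.067·0.749·0.814 + 0.9067·0.749·0.186 + 0.51484·0.251·0.814 + 0.951484·0.251·0.186 = 0.316775
P(bacterial infection | fever) = 0.149610/0.316775 ≈ 0.472

With the extra evidence:
By total probability over both values of bacterial infection:
  P(fever | influenza) = 0.9067·0.749 + 0.951484·0.251
        = 0.679118 + 0.238822 = 0.917940
Keeping only the bacterial infection-present terms gives 0.238822, so
  P(bacterial infection | fever, influenza) = 0.238822 / 0.917940 ≈ 0.260
Conditioning on influenza lowers the posterior on bacterial infection: the classic explaining-away effect in a common-effect structure.

P(bacterial infection | fever) ≈ 0.472; P(bacterial infection | fever, influenza) ≈ 0.260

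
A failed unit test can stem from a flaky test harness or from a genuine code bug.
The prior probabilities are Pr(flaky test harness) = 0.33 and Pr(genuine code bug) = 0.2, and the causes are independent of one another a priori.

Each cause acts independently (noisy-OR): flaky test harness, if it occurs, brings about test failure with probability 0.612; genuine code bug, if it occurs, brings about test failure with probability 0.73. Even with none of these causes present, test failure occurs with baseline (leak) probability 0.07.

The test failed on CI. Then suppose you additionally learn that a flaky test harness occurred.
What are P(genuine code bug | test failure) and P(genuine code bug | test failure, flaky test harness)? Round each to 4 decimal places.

P(genuine code bug | test failure) ≈ 0.4367; P(genuine code bug | test failure, flaky test harness) ≈ 0.2609

Under noisy-OR, P(test failure | causes) = 1 − (1−0.07)·∏(1−qᵢ) over the active causes.
P(test failure) = 0.07×0.67×0.8 + 0.7489×0.67×0.2 + 0.63916×0.33×0.8 + 0.902573×0.33×0.2 = 0.037520 + 0.100353 + 0.168738 + 0.059570 = 0.366181
Of this, 0.159923 comes from 0.100353 + 0.059570 (the genuine code bug=true cases).
P(genuine code bug | test failure) = 0.159923 / 0.366181 ≈ 0.4367

Now condition on the additional information:
For the numerator, keep only genuine code bug=true terms: 0.902573·0.2 = 0.180515
The normalizing constant is 0.63916·0.8 + 0.902573·0.2 = 0.691843
P(genuine code bug | test failure, flaky test harness) = 0.180515/0.691843 ≈ 0.2609
The drop from 0.4367 to 0.2609 is the explaining-away (discounting) effect.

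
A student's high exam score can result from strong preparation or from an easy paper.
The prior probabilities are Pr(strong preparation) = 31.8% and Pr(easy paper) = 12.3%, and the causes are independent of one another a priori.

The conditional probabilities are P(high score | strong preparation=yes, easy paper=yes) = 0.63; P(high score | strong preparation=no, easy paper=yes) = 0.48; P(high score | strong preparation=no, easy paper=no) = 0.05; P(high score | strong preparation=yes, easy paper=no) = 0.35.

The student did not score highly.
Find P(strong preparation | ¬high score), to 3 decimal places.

P(strong preparation | ¬high score) ≈ 0.242

Enumerate the 4 (strong preparation, easy paper) configurations and weight by the priors:
  P(¬high score) = 0.95·0.682·0.877 + 0.52·0.682·0.123 + 0.65·0.318·0.877 + 0.37·0.318·0.123
        = 0.568208 + 0.043621 + 0.181276 + 0.014472 = 0.807577
Keeping only the strong preparation-present terms gives 0.195748, so
  P(strong preparation | ¬high score) = 0.195748 / 0.807577 ≈ 0.242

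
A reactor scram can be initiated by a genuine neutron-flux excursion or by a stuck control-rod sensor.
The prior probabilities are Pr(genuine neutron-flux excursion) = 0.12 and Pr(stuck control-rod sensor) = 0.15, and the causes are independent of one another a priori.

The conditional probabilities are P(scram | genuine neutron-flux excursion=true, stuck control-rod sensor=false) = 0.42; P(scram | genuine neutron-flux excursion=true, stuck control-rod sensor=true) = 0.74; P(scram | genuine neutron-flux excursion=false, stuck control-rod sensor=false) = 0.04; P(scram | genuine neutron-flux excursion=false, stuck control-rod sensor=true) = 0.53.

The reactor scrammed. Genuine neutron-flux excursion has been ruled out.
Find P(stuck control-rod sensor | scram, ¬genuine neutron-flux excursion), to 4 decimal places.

P(stuck control-rod sensor | scram, ¬genuine neutron-flux excursion) ≈ 0.7004

By total probability over both values of stuck control-rod sensor:
  P(scram | ¬genuine neutron-flux excursion) = 0.04×0.85 + 0.53×0.15
        = 0.034000 + 0.079500 = 0.113500
The terms with stuck control-rod sensor present sum to 0.079500, so
  P(stuck control-rod sensor | scram, ¬genuine neutron-flux excursion) = 0.079500 / 0.113500 ≈ 0.7004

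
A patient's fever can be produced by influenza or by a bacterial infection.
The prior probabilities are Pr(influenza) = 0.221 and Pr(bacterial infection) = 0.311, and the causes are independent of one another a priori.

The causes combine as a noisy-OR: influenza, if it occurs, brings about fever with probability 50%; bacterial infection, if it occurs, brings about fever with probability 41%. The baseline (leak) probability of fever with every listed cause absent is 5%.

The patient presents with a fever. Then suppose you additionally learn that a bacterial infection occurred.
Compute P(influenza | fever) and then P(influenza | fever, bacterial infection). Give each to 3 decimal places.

Under noisy-OR, P(fever | causes) = 1 − (1−0.05)·∏(1−qᵢ) over the active causes.
For the numerator, keep only influenza=true terms: 0.079941 + 0.049469 = 0.129410
Normalizer over all consistent configurations: 0.05*0.779*0.689 + 0.4395*0.779*0.311 + 0.525*0.221*0.689 + 0.71975*0.221*0.311 = 0.262724
Posterior = 0.129410 / 0.262724 ≈ 0.493

Now also conditioning on bacterial infection=true:
P(fever | bacterial infection) = 0.4395×0.779 + 0.71975×0.221 = 0.342371 + 0.159065 = 0.501436
The influenza-present share is 0.71975×0.221 = 0.159065.
P(influenza | fever, bacterial infection) = 0.159065 / 0.501436 ≈ 0.317

P(influenza | fever) ≈ 0.493; P(influenza | fever, bacterial infection) ≈ 0.317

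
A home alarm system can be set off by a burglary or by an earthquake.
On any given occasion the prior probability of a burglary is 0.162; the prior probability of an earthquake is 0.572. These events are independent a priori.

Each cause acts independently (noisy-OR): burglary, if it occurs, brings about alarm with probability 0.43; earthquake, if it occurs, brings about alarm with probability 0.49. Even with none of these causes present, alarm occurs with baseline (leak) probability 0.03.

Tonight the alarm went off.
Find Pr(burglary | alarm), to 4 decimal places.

Under noisy-OR, P(alarm | causes) = 1 − (1−0.03)·∏(1−qᵢ) over the active causes.
Enumerate the 4 (burglary, earthquake) configurations and weight by the priors:
  P(alarm) = 0.03×0.838×0.428 + 0.5053×0.838×0.572 + 0.4471×0.162×0.428 + 0.718021×0.162×0.572
        = 0.010760 + 0.242208 + 0.031000 + 0.066535 = 0.350503
Configurations with burglary contribute 0.097535, so
  P(burglary | alarm) = 0.097535 / 0.350503 ≈ 0.2783

Pr(burglary | alarm) ≈ 0.2783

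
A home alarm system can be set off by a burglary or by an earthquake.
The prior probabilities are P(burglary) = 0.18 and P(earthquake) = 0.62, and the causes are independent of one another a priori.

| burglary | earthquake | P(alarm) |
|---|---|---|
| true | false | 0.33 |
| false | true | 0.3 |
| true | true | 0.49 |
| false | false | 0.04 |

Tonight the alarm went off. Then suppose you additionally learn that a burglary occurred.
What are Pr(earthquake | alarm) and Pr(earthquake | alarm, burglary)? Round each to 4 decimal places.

P(alarm) = 0.04×0.82×0.38 + 0.3×0.82×0.62 + 0.33×0.18×0.38 + 0.49×0.18×0.62 = 0.012464 + 0.152520 + 0.022572 + 0.054684 = 0.242240
The earthquake-present share is 0.152520 + 0.054684 = 0.207204.
So P(earthquake | alarm) = 0.207204/0.242240 ≈ 0.8554.

Now condition on the additional information:
Numerator (weight on configurations with earthquake): 0.49×0.62 = 0.303800
Normalizer over all consistent configurations: 0.33×0.38 + 0.49×0.62 = 0.429200
P(earthquake | alarm, burglary) = 0.303800/0.429200 ≈ 0.7078
Conditioning on burglary lowers the posterior on earthquake: the classic explaining-away effect in a common-effect structure.

Pr(earthquake | alarm) ≈ 0.8554; Pr(earthquake | alarm, burglary) ≈ 0.7078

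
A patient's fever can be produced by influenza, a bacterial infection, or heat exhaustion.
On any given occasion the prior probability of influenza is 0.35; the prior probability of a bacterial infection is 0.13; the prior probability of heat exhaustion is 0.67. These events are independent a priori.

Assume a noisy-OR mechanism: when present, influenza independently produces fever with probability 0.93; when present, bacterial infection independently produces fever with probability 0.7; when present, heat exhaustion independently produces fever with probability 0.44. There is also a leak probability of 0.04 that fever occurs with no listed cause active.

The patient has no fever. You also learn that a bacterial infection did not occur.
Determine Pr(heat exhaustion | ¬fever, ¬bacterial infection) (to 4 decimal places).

Under noisy-OR, P(fever | causes) = 1 − (1−0.04)·∏(1−qᵢ) over the active causes.
Weight on heat exhaustion=true, given the evidence: 0.234125 + 0.008825 = 0.242950
Normalizer over all consistent configurations: 0.96·0.65·0.33 + 0.5376·0.65·0.67 + 0.0672·0.35·0.33 + 0.037632·0.35·0.67 = 0.456632
P(heat exhaustion | ¬fever, ¬bacterial infection) = 0.242950/0.456632 ≈ 0.5320

Pr(heat exhaustion | ¬fever, ¬bacterial infection) ≈ 0.5320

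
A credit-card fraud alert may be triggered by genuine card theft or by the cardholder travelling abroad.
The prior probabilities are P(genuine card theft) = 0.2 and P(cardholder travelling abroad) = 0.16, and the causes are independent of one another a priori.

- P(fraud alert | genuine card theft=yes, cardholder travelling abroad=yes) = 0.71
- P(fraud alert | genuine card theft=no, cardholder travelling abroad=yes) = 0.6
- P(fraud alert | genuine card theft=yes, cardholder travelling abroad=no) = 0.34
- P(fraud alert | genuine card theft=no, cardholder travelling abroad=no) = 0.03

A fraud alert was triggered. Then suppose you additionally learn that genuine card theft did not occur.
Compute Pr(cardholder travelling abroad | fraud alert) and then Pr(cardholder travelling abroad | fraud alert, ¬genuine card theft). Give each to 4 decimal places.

Sum P(fraud alert|·) weighted by the priors over the 4 (genuine card theft, cardholder travelling abroad) configurations:
  P(fraud alert) = 0.03*0.8*0.84 + 0.6*0.8*0.16 + 0.34*0.2*0.84 + 0.71*0.2*0.16
        = 0.020160 + 0.076800 + 0.057120 + 0.022720 = 0.176800
Configurations with cardholder travelling abroad contribute 0.099520, so
  P(cardholder travelling abroad | fraud alert) = 0.099520 / 0.176800 ≈ 0.5629

Now also conditioning on genuine card theft≠true:
P(fraud alert | ¬genuine card theft) = 0.03×0.84 + 0.6×0.16 = 0.025200 + 0.096000 = 0.121200
Restricting to configurations with cardholder travelling abroad present: 0.6×0.16 = 0.096000.
P(cardholder travelling abroad | fraud alert, ¬genuine card theft) = 0.096000 / 0.121200 ≈ 0.7921

Pr(cardholder travelling abroad | fraud alert) ≈ 0.5629; Pr(cardholder travelling abroad | fraud alert, ¬genuine card theft) ≈ 0.7921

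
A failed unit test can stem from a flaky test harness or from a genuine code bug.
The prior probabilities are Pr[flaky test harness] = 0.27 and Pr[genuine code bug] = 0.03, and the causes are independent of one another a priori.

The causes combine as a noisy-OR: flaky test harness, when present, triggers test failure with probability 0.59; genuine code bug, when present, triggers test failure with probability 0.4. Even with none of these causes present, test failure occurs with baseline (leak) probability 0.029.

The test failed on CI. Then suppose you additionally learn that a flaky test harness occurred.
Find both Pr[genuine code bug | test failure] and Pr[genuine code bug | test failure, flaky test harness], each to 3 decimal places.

Under noisy-OR, P(test failure | causes) = 1 − (1−0.029)·∏(1−qᵢ) over the active causes.
P(test failure) = 0.029*0.73*0.97 + 0.4174*0.73*0.03 + 0.60189*0.27*0.97 + 0.761134*0.27*0.03 = 0.020535 + 0.009141 + 0.157635 + 0.006165 = 0.193476
Restricting to configurations with genuine code bug present: 0.009141 + 0.006165 = 0.015306.
P(genuine code bug | test failure) = 0.015306 / 0.193476 ≈ 0.079

Now also conditioning on flaky test harness=true:
Numerator (weight on configurations with genuine code bug): 0.761134×0.03 = 0.022834
Denominator P(test failure | flaky test harness): 0.60189×0.97 + 0.761134×0.03 = 0.606667
P(genuine code bug | test failure, flaky test harness) = 0.022834/0.606667 ≈ 0.038

Pr[genuine code bug | test failure] ≈ 0.079; Pr[genuine code bug | test failure, flaky test harness] ≈ 0.038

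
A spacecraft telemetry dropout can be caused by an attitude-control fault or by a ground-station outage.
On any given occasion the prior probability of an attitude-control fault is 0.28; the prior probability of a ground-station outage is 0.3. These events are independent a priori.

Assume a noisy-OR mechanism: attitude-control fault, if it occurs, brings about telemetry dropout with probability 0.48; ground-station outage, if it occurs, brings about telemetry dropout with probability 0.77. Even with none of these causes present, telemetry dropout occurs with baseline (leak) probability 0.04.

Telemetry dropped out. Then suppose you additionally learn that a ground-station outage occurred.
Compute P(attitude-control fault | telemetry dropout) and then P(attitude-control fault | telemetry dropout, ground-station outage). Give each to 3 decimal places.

Under noisy-OR, P(telemetry dropout | causes) = 1 − (1−0.04)·∏(1−qᵢ) over the active causes.
Numerator (weight on configurations with attitude-control fault): 0.098157 + 0.074355 = 0.172512
Normalizer over all consistent configurations: 0.04×0.72×0.7 + 0.7792×0.72×0.3 + 0.5008×0.28×0.7 + 0.885184×0.28×0.3 = 0.360979
P(attitude-control fault | telemetry dropout) = 0.172512/0.360979 ≈ 0.478

Now also conditioning on ground-station outage=true:
Weight on attitude-control fault=true, given the evidence: 0.885184*0.28 = 0.247852
Normalizer over all consistent configurations: 0.7792*0.72 + 0.885184*0.28 = 0.808876
Posterior = 0.247852 / 0.808876 ≈ 0.306
This is intercausal reasoning (explaining away): once ground-station outage accounts for the telemetry dropout, attitude-control fault becomes less likely.

P(attitude-control fault | telemetry dropout) ≈ 0.478; P(attitude-control fault | telemetry dropout, ground-station outage) ≈ 0.306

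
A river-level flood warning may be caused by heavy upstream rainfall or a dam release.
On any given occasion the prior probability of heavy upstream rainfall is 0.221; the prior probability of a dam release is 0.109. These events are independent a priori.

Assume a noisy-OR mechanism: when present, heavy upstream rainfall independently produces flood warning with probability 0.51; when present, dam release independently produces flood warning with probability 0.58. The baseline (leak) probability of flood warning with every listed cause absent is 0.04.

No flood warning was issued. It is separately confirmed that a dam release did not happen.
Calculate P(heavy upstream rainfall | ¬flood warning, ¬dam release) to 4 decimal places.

Under noisy-OR, P(flood warning | causes) = 1 − (1−0.04)·∏(1−qᵢ) over the active causes.
By total probability over both values of heavy upstream rainfall:
  P(¬flood warning | ¬dam release) = 0.96·0.779 + 0.4704·0.221
        = 0.747840 + 0.103958 = 0.851798
Configurations with heavy upstream rainfall contribute 0.103958, so
  P(heavy upstream rainfall | ¬flood warning, ¬dam release) = 0.103958 / 0.851798 ≈ 0.1220

P(heavy upstream rainfall | ¬flood warning, ¬dam release) ≈ 0.1220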